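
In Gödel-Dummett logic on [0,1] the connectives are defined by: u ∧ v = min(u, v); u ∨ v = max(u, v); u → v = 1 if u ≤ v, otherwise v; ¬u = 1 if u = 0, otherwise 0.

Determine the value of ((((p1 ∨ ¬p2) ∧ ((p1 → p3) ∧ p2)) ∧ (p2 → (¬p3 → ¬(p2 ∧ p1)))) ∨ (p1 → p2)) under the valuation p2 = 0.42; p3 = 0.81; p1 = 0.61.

¬p2: Gödel ¬ of 0.42 = 0 (operand ≠ 0)
(p1 ∨ ¬p2) = max(0.61, 0) = 0.61
(p1 → p3): 0.61 ≤ 0.81, so result = 1
((p1 → p3) ∧ p2) = min(1, 0.42) = 0.42
((p1 ∨ ¬p2) ∧ ((p1 → p3) ∧ p2)) = min(0.61, 0.42) = 0.42
¬p3: Gödel ¬ of 0.81 = 0 (operand ≠ 0)
(p2 ∧ p1) = min(0.42, 0.61) = 0.42
¬(p2 ∧ p1): Gödel ¬ of 0.42 = 0 (operand ≠ 0)
(¬p3 → ¬(p2 ∧ p1)): 0 ≤ 0, so result = 1
(p2 → (¬p3 → ¬(p2 ∧ p1))): 0.42 ≤ 1, so result = 1
(((p1 ∨ ¬p2) ∧ ((p1 → p3) ∧ p2)) ∧ (p2 → (¬p3 → ¬(p2 ∧ p1)))) = min(0.42, 1) = 0.42
(p1 → p2): 0.61 > 0.42, so result = 0.42
((((p1 ∨ ¬p2) ∧ ((p1 → p3) ∧ p2)) ∧ (p2 → (¬p3 → ¬(p2 ∧ p1)))) ∨ (p1 → p2)) = max(0.42, 0.42) = 0.42

0.42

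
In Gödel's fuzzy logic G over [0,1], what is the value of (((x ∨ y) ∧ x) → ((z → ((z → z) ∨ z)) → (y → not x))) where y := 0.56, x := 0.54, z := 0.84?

0.00

(x ∨ y) = max(0.54, 0.56) = 0.56
((x ∨ y) ∧ x) = min(0.56, 0.54) = 0.54
(z → z): 0.84 ≤ 0.84, so result = 1
((z → z) ∨ z) = max(1, 0.84) = 1
(z → ((z → z) ∨ z)): 0.84 ≤ 1, so result = 1
not x: Gödel ¬ of 0.54 = 0 (operand ≠ 0)
(y → not x): 0.56 > 0, so result = 0
((z → ((z → z) ∨ z)) → (y → not x)): 1 > 0, so result = 0
(((x ∨ y) ∧ x) → ((z → ((z → z) ∨ z)) → (y → not x))): 0.54 > 0, so result = 0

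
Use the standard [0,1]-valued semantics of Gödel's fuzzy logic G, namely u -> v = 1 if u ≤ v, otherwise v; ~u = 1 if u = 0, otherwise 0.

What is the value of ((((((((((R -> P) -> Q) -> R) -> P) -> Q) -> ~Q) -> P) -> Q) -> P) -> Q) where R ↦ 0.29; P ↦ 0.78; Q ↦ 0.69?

0.69

(R -> P): 0.29 ≤ 0.78, so result = 1
((R -> P) -> Q): 1 > 0.69, so result = 0.69
(((R -> P) -> Q) -> R): 0.69 > 0.29, so result = 0.29
((((R -> P) -> Q) -> R) -> P): 0.29 ≤ 0.78, so result = 1
(((((R -> P) -> Q) -> R) -> P) -> Q): 1 > 0.69, so result = 0.69
~Q: Gödel ¬ of 0.69 = 0 (operand ≠ 0)
((((((R -> P) -> Q) -> R) -> P) -> Q) -> ~Q): 0.69 > 0, so result = 0
(((((((R -> P) -> Q) -> R) -> P) -> Q) -> ~Q) -> P): 0 ≤ 0.78, so result = 1
((((((((R -> P) -> Q) -> R) -> P) -> Q) -> ~Q) -> P) -> Q): 1 > 0.69, so result = 0.69
(((((((((R -> P) -> Q) -> R) -> P) -> Q) -> ~Q) -> P) -> Q) -> P): 0.69 ≤ 0.78, so result = 1
((((((((((R -> P) -> Q) -> R) -> P) -> Q) -> ~Q) -> P) -> Q) -> P) -> Q): 1 > 0.69, so result = 0.69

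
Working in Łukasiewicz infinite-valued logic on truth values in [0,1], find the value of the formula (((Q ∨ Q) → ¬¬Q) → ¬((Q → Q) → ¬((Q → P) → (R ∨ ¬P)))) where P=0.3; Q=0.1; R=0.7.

0.70

(Q ∨ Q) = max(0.1, 0.1) = 0.1
¬Q: Łukasiewicz ¬ gives 1 − 0.1 = 0.9
¬¬Q: Łukasiewicz ¬ gives 1 − 0.9 = 0.1
((Q ∨ Q) → ¬¬Q): min(1, 1 − 0.1 + 0.1) = 1
(Q → Q): min(1, 1 − 0.1 + 0.1) = 1
(Q → P): min(1, 1 − 0.1 + 0.3) = 1
¬P: Łukasiewicz ¬ gives 1 − 0.3 = 0.7
(R ∨ ¬P) = max(0.7, 0.7) = 0.7
((Q → P) → (R ∨ ¬P)): min(1, 1 − 1 + 0.7) = 0.7
¬((Q → P) → (R ∨ ¬P)): Łukasiewicz ¬ gives 1 − 0.7 = 0.3
((Q → Q) → ¬((Q → P) → (R ∨ ¬P))): min(1, 1 − 1 + 0.3) = 0.3
¬((Q → Q) → ¬((Q → P) → (R ∨ ¬P))): Łukasiewicz ¬ gives 1 − 0.3 = 0.7
(((Q ∨ Q) → ¬¬Q) → ¬((Q → Q) → ¬((Q → P) → (R ∨ ¬P)))): min(1, 1 − 1 + 0.7) = 0.7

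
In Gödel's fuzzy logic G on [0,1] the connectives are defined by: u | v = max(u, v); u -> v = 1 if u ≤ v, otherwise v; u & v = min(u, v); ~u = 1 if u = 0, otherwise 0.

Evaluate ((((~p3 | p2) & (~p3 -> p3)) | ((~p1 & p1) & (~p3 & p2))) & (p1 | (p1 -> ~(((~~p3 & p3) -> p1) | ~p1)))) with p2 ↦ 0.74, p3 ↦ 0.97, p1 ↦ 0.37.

0.37

~p3: Gödel ¬ of 0.97 = 0 (operand ≠ 0)
(~p3 | p2) = max(0, 0.74) = 0.74
~p3: Gödel ¬ of 0.97 = 0 (operand ≠ 0)
(~p3 -> p3): 0 ≤ 0.97, so result = 1
((~p3 | p2) & (~p3 -> p3)) = min(0.74, 1) = 0.74
~p1: Gödel ¬ of 0.37 = 0 (operand ≠ 0)
(~p1 & p1) = min(0, 0.37) = 0
~p3: Gödel ¬ of 0.97 = 0 (operand ≠ 0)
(~p3 & p2) = min(0, 0.74) = 0
((~p1 & p1) & (~p3 & p2)) = min(0, 0) = 0
(((~p3 | p2) & (~p3 -> p3)) | ((~p1 & p1) & (~p3 & p2))) = max(0.74, 0) = 0.74
~p3: Gödel ¬ of 0.97 = 0 (operand ≠ 0)
~~p3: Gödel ¬ of 0 = 1 (operand is 0)
(~~p3 & p3) = min(1, 0.97) = 0.97
((~~p3 & p3) -> p1): 0.97 > 0.37, so result = 0.37
~p1: Gödel ¬ of 0.37 = 0 (operand ≠ 0)
(((~~p3 & p3) -> p1) | ~p1) = max(0.37, 0) = 0.37
~(((~~p3 & p3) -> p1) | ~p1): Gödel ¬ of 0.37 = 0 (operand ≠ 0)
(p1 -> ~(((~~p3 & p3) -> p1) | ~p1)): 0.37 > 0, so result = 0
(p1 | (p1 -> ~(((~~p3 & p3) -> p1) | ~p1))) = max(0.37, 0) = 0.37
((((~p3 | p2) & (~p3 -> p3)) | ((~p1 & p1) & (~p3 & p2))) & (p1 | (p1 -> ~(((~~p3 & p3) -> p1) | ~p1)))) = min(0.74, 0.37) = 0.37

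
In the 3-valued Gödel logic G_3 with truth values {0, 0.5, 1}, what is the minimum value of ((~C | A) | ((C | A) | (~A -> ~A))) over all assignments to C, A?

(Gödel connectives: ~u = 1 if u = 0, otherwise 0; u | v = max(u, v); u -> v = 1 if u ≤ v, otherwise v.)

1.00

Every assignment gives 1. For instance at C = 0, A = 0:
  ~C: Gödel ¬ of 0 = 1 (operand is 0)
  (~C | A) = max(1, 0) = 1
  (C | A) = max(0, 0) = 0
  ~A: Gödel ¬ of 0 = 1 (operand is 0)
  ~A: Gödel ¬ of 0 = 1 (operand is 0)
  (~A -> ~A): 1 ≤ 1, so result = 1
  ((C | A) | (~A -> ~A)) = max(0, 1) = 1
  ((~C | A) | ((C | A) | (~A -> ~A))) = max(1, 1) = 1
All 9 assignments give value 1 — the formula is a G_3-tautology.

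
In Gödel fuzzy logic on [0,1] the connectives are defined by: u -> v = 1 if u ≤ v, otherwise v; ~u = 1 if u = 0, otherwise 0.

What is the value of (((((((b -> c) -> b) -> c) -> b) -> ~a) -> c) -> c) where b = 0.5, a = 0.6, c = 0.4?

(b -> c): 0.5 > 0.4, so result = 0.4
((b -> c) -> b): 0.4 ≤ 0.5, so result = 1
(((b -> c) -> b) -> c): 1 > 0.4, so result = 0.4
((((b -> c) -> b) -> c) -> b): 0.4 ≤ 0.5, so result = 1
~a: Gödel ¬ of 0.6 = 0 (operand ≠ 0)
(((((b -> c) -> b) -> c) -> b) -> ~a): 1 > 0, so result = 0
((((((b -> c) -> b) -> c) -> b) -> ~a) -> c): 0 ≤ 0.4, so result = 1
(((((((b -> c) -> b) -> c) -> b) -> ~a) -> c) -> c): 1 > 0.4, so result = 0.4

0.40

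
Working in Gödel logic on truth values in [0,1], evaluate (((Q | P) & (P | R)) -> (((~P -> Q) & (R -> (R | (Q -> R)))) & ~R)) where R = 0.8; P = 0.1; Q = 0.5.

0.00

(Q | P) = max(0.5, 0.1) = 0.5
(P | R) = max(0.1, 0.8) = 0.8
((Q | P) & (P | R)) = min(0.5, 0.8) = 0.5
~P: Gödel ¬ of 0.1 = 0 (operand ≠ 0)
(~P -> Q): 0 ≤ 0.5, so result = 1
(Q -> R): 0.5 ≤ 0.8, so result = 1
(R | (Q -> R)) = max(0.8, 1) = 1
(R -> (R | (Q -> R))): 0.8 ≤ 1, so result = 1
((~P -> Q) & (R -> (R | (Q -> R)))) = min(1, 1) = 1
~R: Gödel ¬ of 0.8 = 0 (operand ≠ 0)
(((~P -> Q) & (R -> (R | (Q -> R)))) & ~R) = min(1, 0) = 0
(((Q | P) & (P | R)) -> (((~P -> Q) & (R -> (R | (Q -> R)))) & ~R)): 0.5 > 0, so result = 0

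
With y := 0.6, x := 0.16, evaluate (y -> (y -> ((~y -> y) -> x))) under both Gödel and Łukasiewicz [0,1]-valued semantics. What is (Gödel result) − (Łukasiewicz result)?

Gödel evaluation:
  ~y: Gödel ¬ of 0.6 = 0 (operand ≠ 0)
  (~y -> y): 0 ≤ 0.6, so result = 1
  ((~y -> y) -> x): 1 > 0.16, so result = 0.16
  (y -> ((~y -> y) -> x)): 0.6 > 0.16, so result = 0.16
  (y -> (y -> ((~y -> y) -> x))): 0.6 > 0.16, so result = 0.16
  Gödel value = 0.16
Łukasiewicz evaluation:
  ~y: Łukasiewicz ¬ gives 1 − 0.6 = 0.4
  (~y -> y): min(1, 1 − 0.4 + 0.6) = 1
  ((~y -> y) -> x): min(1, 1 − 1 + 0.16) = 0.16
  (y -> ((~y -> y) -> x)): min(1, 1 − 0.6 + 0.16) = 0.56
  (y -> (y -> ((~y -> y) -> x))): min(1, 1 − 0.6 + 0.56) = 0.96
  Łukasiewicz value = 0.96
Difference: 0.16 − 0.96 = -0.80

-0.80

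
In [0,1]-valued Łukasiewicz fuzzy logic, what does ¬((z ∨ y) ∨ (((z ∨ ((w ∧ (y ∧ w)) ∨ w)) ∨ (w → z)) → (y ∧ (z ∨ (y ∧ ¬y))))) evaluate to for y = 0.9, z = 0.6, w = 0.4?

0.10

(z ∨ y) = max(0.6, 0.9) = 0.9
(y ∧ w) = min(0.9, 0.4) = 0.4
(w ∧ (y ∧ w)) = min(0.4, 0.4) = 0.4
((w ∧ (y ∧ w)) ∨ w) = max(0.4, 0.4) = 0.4
(z ∨ ((w ∧ (y ∧ w)) ∨ w)) = max(0.6, 0.4) = 0.6
(w → z): min(1, 1 − 0.4 + 0.6) = 1
((z ∨ ((w ∧ (y ∧ w)) ∨ w)) ∨ (w → z)) = max(0.6, 1) = 1
¬y: Łukasiewicz ¬ gives 1 − 0.9 = 0.1
(y ∧ ¬y) = min(0.9, 0.1) = 0.1
(z ∨ (y ∧ ¬y)) = max(0.6, 0.1) = 0.6
(y ∧ (z ∨ (y ∧ ¬y))) = min(0.9, 0.6) = 0.6
(((z ∨ ((w ∧ (y ∧ w)) ∨ w)) ∨ (w → z)) → (y ∧ (z ∨ (y ∧ ¬y)))): min(1, 1 − 1 + 0.6) = 0.6
((z ∨ y) ∨ (((z ∨ ((w ∧ (y ∧ w)) ∨ w)) ∨ (w → z)) → (y ∧ (z ∨ (y ∧ ¬y))))) = max(0.9, 0.6) = 0.9
¬((z ∨ y) ∨ (((z ∨ ((w ∧ (y ∧ w)) ∨ w)) ∨ (w → z)) → (y ∧ (z ∨ (y ∧ ¬y))))): Łukasiewicz ¬ gives 1 − 0.9 = 0.1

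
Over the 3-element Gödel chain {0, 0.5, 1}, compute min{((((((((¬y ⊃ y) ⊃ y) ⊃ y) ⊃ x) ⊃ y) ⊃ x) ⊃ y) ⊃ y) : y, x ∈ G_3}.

0.50

The minimum is attained at y = 0.5, x = 0:
  ¬y: Gödel ¬ of 0.5 = 0 (operand ≠ 0)
  (¬y ⊃ y): 0 ≤ 0.5, so result = 1
  ((¬y ⊃ y) ⊃ y): 1 > 0.5, so result = 0.5
  (((¬y ⊃ y) ⊃ y) ⊃ y): 0.5 ≤ 0.5, so result = 1
  ((((¬y ⊃ y) ⊃ y) ⊃ y) ⊃ x): 1 > 0, so result = 0
  (((((¬y ⊃ y) ⊃ y) ⊃ y) ⊃ x) ⊃ y): 0 ≤ 0.5, so result = 1
  ((((((¬y ⊃ y) ⊃ y) ⊃ y) ⊃ x) ⊃ y) ⊃ x): 1 > 0, so result = 0
  (((((((¬y ⊃ y) ⊃ y) ⊃ y) ⊃ x) ⊃ y) ⊃ x) ⊃ y): 0 ≤ 0.5, so result = 1
  ((((((((¬y ⊃ y) ⊃ y) ⊃ y) ⊃ x) ⊃ y) ⊃ x) ⊃ y) ⊃ y): 1 > 0.5, so result = 0.5
Checking all 9 assignments confirms none give a value below 0.50.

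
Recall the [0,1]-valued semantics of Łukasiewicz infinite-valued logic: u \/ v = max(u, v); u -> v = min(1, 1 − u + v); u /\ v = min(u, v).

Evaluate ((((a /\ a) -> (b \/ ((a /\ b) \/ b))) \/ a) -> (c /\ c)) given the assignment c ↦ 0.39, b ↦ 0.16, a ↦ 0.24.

0.47

(a /\ a) = min(0.24, 0.24) = 0.24
(a /\ b) = min(0.24, 0.16) = 0.16
((a /\ b) \/ b) = max(0.16, 0.16) = 0.16
(b \/ ((a /\ b) \/ b)) = max(0.16, 0.16) = 0.16
((a /\ a) -> (b \/ ((a /\ b) \/ b))): min(1, 1 − 0.24 + 0.16) = 0.92
(((a /\ a) -> (b \/ ((a /\ b) \/ b))) \/ a) = max(0.92, 0.24) = 0.92
(c /\ c) = min(0.39, 0.39) = 0.39
((((a /\ a) -> (b \/ ((a /\ b) \/ b))) \/ a) -> (c /\ c)): min(1, 1 − 0.92 + 0.39) = 0.47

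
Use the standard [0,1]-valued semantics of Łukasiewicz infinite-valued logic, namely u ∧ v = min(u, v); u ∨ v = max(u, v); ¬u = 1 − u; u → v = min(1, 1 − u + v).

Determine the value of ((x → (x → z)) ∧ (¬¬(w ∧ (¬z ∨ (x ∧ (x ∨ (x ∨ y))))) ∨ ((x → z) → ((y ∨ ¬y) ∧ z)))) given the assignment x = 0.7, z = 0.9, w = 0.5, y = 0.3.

0.70

(x → z): min(1, 1 − 0.7 + 0.9) = 1
(x → (x → z)): min(1, 1 − 0.7 + 1) = 1
¬z: Łukasiewicz ¬ gives 1 − 0.9 = 0.1
(x ∨ y) = max(0.7, 0.3) = 0.7
(x ∨ (x ∨ y)) = max(0.7, 0.7) = 0.7
(x ∧ (x ∨ (x ∨ y))) = min(0.7, 0.7) = 0.7
(¬z ∨ (x ∧ (x ∨ (x ∨ y)))) = max(0.1, 0.7) = 0.7
(w ∧ (¬z ∨ (x ∧ (x ∨ (x ∨ y))))) = min(0.5, 0.7) = 0.5
¬(w ∧ (¬z ∨ (x ∧ (x ∨ (x ∨ y))))): Łukasiewicz ¬ gives 1 − 0.5 = 0.5
¬¬(w ∧ (¬z ∨ (x ∧ (x ∨ (x ∨ y))))): Łukasiewicz ¬ gives 1 − 0.5 = 0.5
(x → z): min(1, 1 − 0.7 + 0.9) = 1
¬y: Łukasiewicz ¬ gives 1 − 0.3 = 0.7
(y ∨ ¬y) = max(0.3, 0.7) = 0.7
((y ∨ ¬y) ∧ z) = min(0.7, 0.9) = 0.7
((x → z) → ((y ∨ ¬y) ∧ z)): min(1, 1 − 1 + 0.7) = 0.7
(¬¬(w ∧ (¬z ∨ (x ∧ (x ∨ (x ∨ y))))) ∨ ((x → z) → ((y ∨ ¬y) ∧ z))) = max(0.5, 0.7) = 0.7
((x → (x → z)) ∧ (¬¬(w ∧ (¬z ∨ (x ∧ (x ∨ (x ∨ y))))) ∨ ((x → z) → ((y ∨ ¬y) ∧ z)))) = min(1, 0.7) = 0.7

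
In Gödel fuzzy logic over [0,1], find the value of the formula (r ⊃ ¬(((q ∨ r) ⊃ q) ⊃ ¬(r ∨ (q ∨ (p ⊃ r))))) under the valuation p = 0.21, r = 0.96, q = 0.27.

1.00

(q ∨ r) = max(0.27, 0.96) = 0.96
((q ∨ r) ⊃ q): 0.96 > 0.27, so result = 0.27
(p ⊃ r): 0.21 ≤ 0.96, so result = 1
(q ∨ (p ⊃ r)) = max(0.27, 1) = 1
(r ∨ (q ∨ (p ⊃ r))) = max(0.96, 1) = 1
¬(r ∨ (q ∨ (p ⊃ r))): Gödel ¬ of 1 = 0 (operand ≠ 0)
(((q ∨ r) ⊃ q) ⊃ ¬(r ∨ (q ∨ (p ⊃ r)))): 0.27 > 0, so result = 0
¬(((q ∨ r) ⊃ q) ⊃ ¬(r ∨ (q ∨ (p ⊃ r)))): Gödel ¬ of 0 = 1 (operand is 0)
(r ⊃ ¬(((q ∨ r) ⊃ q) ⊃ ¬(r ∨ (q ∨ (p ⊃ r))))): 0.96 ≤ 1, so result = 1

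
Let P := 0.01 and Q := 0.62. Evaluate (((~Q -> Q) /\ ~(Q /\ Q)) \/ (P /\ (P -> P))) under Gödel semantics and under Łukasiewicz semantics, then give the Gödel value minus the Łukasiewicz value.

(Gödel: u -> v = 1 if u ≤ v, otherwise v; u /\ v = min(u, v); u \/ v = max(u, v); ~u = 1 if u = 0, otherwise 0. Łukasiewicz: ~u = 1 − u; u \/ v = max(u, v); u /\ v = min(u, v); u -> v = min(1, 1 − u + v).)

-0.37

Gödel evaluation:
  ~Q: Gödel ¬ of 0.62 = 0 (operand ≠ 0)
  (~Q -> Q): 0 ≤ 0.62, so result = 1
  (Q /\ Q) = min(0.62, 0.62) = 0.62
  ~(Q /\ Q): Gödel ¬ of 0.62 = 0 (operand ≠ 0)
  ((~Q -> Q) /\ ~(Q /\ Q)) = min(1, 0) = 0
  (P -> P): 0.01 ≤ 0.01, so result = 1
  (P /\ (P -> P)) = min(0.01, 1) = 0.01
  (((~Q -> Q) /\ ~(Q /\ Q)) \/ (P /\ (P -> P))) = max(0, 0.01) = 0.01
  Gödel value = 0.01
Łukasiewicz evaluation:
  ~Q: Łukasiewicz ¬ gives 1 − 0.62 = 0.38
  (~Q -> Q): min(1, 1 − 0.38 + 0.62) = 1
  (Q /\ Q) = min(0.62, 0.62) = 0.62
  ~(Q /\ Q): Łukasiewicz ¬ gives 1 − 0.62 = 0.38
  ((~Q -> Q) /\ ~(Q /\ Q)) = min(1, 0.38) = 0.38
  (P -> P): min(1, 1 − 0.01 + 0.01) = 1
  (P /\ (P -> P)) = min(0.01, 1) = 0.01
  (((~Q -> Q) /\ ~(Q /\ Q)) \/ (P /\ (P -> P))) = max(0.38, 0.01) = 0.38
  Łukasiewicz value = 0.38
Difference: 0.01 − 0.38 = -0.37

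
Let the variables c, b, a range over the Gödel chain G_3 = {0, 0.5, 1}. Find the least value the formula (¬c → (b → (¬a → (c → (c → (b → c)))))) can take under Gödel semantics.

1.00

Every assignment gives 1. For instance at c = 0, b = 0, a = 0:
  ¬c: Gödel ¬ of 0 = 1 (operand is 0)
  ¬a: Gödel ¬ of 0 = 1 (operand is 0)
  (b → c): 0 ≤ 0, so result = 1
  (c → (b → c)): 0 ≤ 1, so result = 1
  (c → (c → (b → c))): 0 ≤ 1, so result = 1
  (¬a → (c → (c → (b → c)))): 1 ≤ 1, so result = 1
  (b → (¬a → (c → (c → (b → c))))): 0 ≤ 1, so result = 1
  (¬c → (b → (¬a → (c → (c → (b → c)))))): 1 ≤ 1, so result = 1
All 27 assignments give value 1 — the formula is a G_3-tautology.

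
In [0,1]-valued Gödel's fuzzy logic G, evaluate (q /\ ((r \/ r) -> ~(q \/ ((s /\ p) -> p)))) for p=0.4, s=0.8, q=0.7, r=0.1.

(r \/ r) = max(0.1, 0.1) = 0.1
(s /\ p) = min(0.8, 0.4) = 0.4
((s /\ p) -> p): 0.4 ≤ 0.4, so result = 1
(q \/ ((s /\ p) -> p)) = max(0.7, 1) = 1
~(q \/ ((s /\ p) -> p)): Gödel ¬ of 1 = 0 (operand ≠ 0)
((r \/ r) -> ~(q \/ ((s /\ p) -> p))): 0.1 > 0, so result = 0
(q /\ ((r \/ r) -> ~(q \/ ((s /\ p) -> p)))) = min(0.7, 0) = 0

0.00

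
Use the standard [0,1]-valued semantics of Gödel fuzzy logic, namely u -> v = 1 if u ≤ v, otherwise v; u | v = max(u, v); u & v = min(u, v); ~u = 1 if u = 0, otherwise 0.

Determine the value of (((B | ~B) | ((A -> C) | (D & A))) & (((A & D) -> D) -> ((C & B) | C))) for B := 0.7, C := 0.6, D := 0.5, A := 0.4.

0.60

~B: Gödel ¬ of 0.7 = 0 (operand ≠ 0)
(B | ~B) = max(0.7, 0) = 0.7
(A -> C): 0.4 ≤ 0.6, so result = 1
(D & A) = min(0.5, 0.4) = 0.4
((A -> C) | (D & A)) = max(1, 0.4) = 1
((B | ~B) | ((A -> C) | (D & A))) = max(0.7, 1) = 1
(A & D) = min(0.4, 0.5) = 0.4
((A & D) -> D): 0.4 ≤ 0.5, so result = 1
(C & B) = min(0.6, 0.7) = 0.6
((C & B) | C) = max(0.6, 0.6) = 0.6
(((A & D) -> D) -> ((C & B) | C)): 1 > 0.6, so result = 0.6
(((B | ~B) | ((A -> C) | (D & A))) & (((A & D) -> D) -> ((C & B) | C))) = min(1, 0.6) = 0.6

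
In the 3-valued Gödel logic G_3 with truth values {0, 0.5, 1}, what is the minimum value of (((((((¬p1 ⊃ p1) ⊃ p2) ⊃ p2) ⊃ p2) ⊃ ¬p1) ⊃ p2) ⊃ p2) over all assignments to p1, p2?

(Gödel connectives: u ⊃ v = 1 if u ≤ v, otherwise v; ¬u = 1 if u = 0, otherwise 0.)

The minimum is attained at p1 = 0.5, p2 = 0.5:
  ¬p1: Gödel ¬ of 0.5 = 0 (operand ≠ 0)
  (¬p1 ⊃ p1): 0 ≤ 0.5, so result = 1
  ((¬p1 ⊃ p1) ⊃ p2): 1 > 0.5, so result = 0.5
  (((¬p1 ⊃ p1) ⊃ p2) ⊃ p2): 0.5 ≤ 0.5, so result = 1
  ((((¬p1 ⊃ p1) ⊃ p2) ⊃ p2) ⊃ p2): 1 > 0.5, so result = 0.5
  ¬p1: Gödel ¬ of 0.5 = 0 (operand ≠ 0)
  (((((¬p1 ⊃ p1) ⊃ p2) ⊃ p2) ⊃ p2) ⊃ ¬p1): 0.5 > 0, so result = 0
  ((((((¬p1 ⊃ p1) ⊃ p2) ⊃ p2) ⊃ p2) ⊃ ¬p1) ⊃ p2): 0 ≤ 0.5, so result = 1
  (((((((¬p1 ⊃ p1) ⊃ p2) ⊃ p2) ⊃ p2) ⊃ ¬p1) ⊃ p2) ⊃ p2): 1 > 0.5, so result = 0.5
Checking all 9 assignments confirms none give a value below 0.50.

0.50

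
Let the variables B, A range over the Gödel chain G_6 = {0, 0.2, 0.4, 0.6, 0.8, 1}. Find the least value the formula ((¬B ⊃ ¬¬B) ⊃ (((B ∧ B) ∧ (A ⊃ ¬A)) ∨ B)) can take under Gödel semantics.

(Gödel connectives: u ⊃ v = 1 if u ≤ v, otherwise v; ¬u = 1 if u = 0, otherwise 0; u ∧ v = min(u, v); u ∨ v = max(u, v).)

The minimum is attained at B = 0.2, A = 0:
  ¬B: Gödel ¬ of 0.2 = 0 (operand ≠ 0)
  ¬B: Gödel ¬ of 0.2 = 0 (operand ≠ 0)
  ¬¬B: Gödel ¬ of 0 = 1 (operand is 0)
  (¬B ⊃ ¬¬B): 0 ≤ 1, so result = 1
  (B ∧ B) = min(0.2, 0.2) = 0.2
  ¬A: Gödel ¬ of 0 = 1 (operand is 0)
  (A ⊃ ¬A): 0 ≤ 1, so result = 1
  ((B ∧ B) ∧ (A ⊃ ¬A)) = min(0.2, 1) = 0.2
  (((B ∧ B) ∧ (A ⊃ ¬A)) ∨ B) = max(0.2, 0.2) = 0.2
  ((¬B ⊃ ¬¬B) ⊃ (((B ∧ B) ∧ (A ⊃ ¬A)) ∨ B)): 1 > 0.2, so result = 0.2
Checking all 36 assignments confirms none give a value below 0.20.

0.20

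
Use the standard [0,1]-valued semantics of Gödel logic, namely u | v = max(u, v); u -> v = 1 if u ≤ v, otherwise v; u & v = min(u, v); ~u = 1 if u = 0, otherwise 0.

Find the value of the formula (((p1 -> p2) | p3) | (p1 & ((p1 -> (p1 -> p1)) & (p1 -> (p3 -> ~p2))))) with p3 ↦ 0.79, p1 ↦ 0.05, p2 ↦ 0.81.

1.00

(p1 -> p2): 0.05 ≤ 0.81, so result = 1
((p1 -> p2) | p3) = max(1, 0.79) = 1
(p1 -> p1): 0.05 ≤ 0.05, so result = 1
(p1 -> (p1 -> p1)): 0.05 ≤ 1, so result = 1
~p2: Gödel ¬ of 0.81 = 0 (operand ≠ 0)
(p3 -> ~p2): 0.79 > 0, so result = 0
(p1 -> (p3 -> ~p2)): 0.05 > 0, so result = 0
((p1 -> (p1 -> p1)) & (p1 -> (p3 -> ~p2))) = min(1, 0) = 0
(p1 & ((p1 -> (p1 -> p1)) & (p1 -> (p3 -> ~p2)))) = min(0.05, 0) = 0
(((p1 -> p2) | p3) | (p1 & ((p1 -> (p1 -> p1)) & (p1 -> (p3 -> ~p2))))) = max(1, 0) = 1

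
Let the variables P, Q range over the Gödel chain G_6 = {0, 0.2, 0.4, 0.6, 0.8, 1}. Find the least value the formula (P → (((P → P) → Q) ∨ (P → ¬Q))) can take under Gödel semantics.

The minimum is attained at P = 0.4, Q = 0.2:
  (P → P): 0.4 ≤ 0.4, so result = 1
  ((P → P) → Q): 1 > 0.2, so result = 0.2
  ¬Q: Gödel ¬ of 0.2 = 0 (operand ≠ 0)
  (P → ¬Q): 0.4 > 0, so result = 0
  (((P → P) → Q) ∨ (P → ¬Q)) = max(0.2, 0) = 0.2
  (P → (((P → P) → Q) ∨ (P → ¬Q))): 0.4 > 0.2, so result = 0.2
Checking all 36 assignments confirms none give a value below 0.20.

0.20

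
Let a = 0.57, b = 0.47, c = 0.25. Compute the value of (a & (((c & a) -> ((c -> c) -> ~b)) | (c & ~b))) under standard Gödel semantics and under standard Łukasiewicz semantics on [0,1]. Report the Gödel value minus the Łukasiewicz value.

-0.57

Gödel evaluation:
  (c & a) = min(0.25, 0.57) = 0.25
  (c -> c): 0.25 ≤ 0.25, so result = 1
  ~b: Gödel ¬ of 0.47 = 0 (operand ≠ 0)
  ((c -> c) -> ~b): 1 > 0, so result = 0
  ((c & a) -> ((c -> c) -> ~b)): 0.25 > 0, so result = 0
  ~b: Gödel ¬ of 0.47 = 0 (operand ≠ 0)
  (c & ~b) = min(0.25, 0) = 0
  (((c & a) -> ((c -> c) -> ~b)) | (c & ~b)) = max(0, 0) = 0
  (a & (((c & a) -> ((c -> c) -> ~b)) | (c & ~b))) = min(0.57, 0) = 0
  Gödel value = 0
Łukasiewicz evaluation:
  (c & a) = min(0.25, 0.57) = 0.25
  (c -> c): min(1, 1 − 0.25 + 0.25) = 1
  ~b: Łukasiewicz ¬ gives 1 − 0.47 = 0.53
  ((c -> c) -> ~b): min(1, 1 − 1 + 0.53) = 0.53
  ((c & a) -> ((c -> c) -> ~b)): min(1, 1 − 0.25 + 0.53) = 1
  ~b: Łukasiewicz ¬ gives 1 − 0.47 = 0.53
  (c & ~b) = min(0.25, 0.53) = 0.25
  (((c & a) -> ((c -> c) -> ~b)) | (c & ~b)) = max(1, 0.25) = 1
  (a & (((c & a) -> ((c -> c) -> ~b)) | (c & ~b))) = min(0.57, 1) = 0.57
  Łukasiewicz value = 0.57
Difference: 0 − 0.57 = -0.57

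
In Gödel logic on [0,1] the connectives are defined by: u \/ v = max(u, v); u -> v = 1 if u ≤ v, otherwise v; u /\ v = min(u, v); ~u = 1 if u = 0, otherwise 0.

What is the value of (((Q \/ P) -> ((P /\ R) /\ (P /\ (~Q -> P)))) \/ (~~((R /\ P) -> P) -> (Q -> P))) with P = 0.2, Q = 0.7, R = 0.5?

(Q \/ P) = max(0.7, 0.2) = 0.7
(P /\ R) = min(0.2, 0.5) = 0.2
~Q: Gödel ¬ of 0.7 = 0 (operand ≠ 0)
(~Q -> P): 0 ≤ 0.2, so result = 1
(P /\ (~Q -> P)) = min(0.2, 1) = 0.2
((P /\ R) /\ (P /\ (~Q -> P))) = min(0.2, 0.2) = 0.2
((Q \/ P) -> ((P /\ R) /\ (P /\ (~Q -> P)))): 0.7 > 0.2, so result = 0.2
(R /\ P) = min(0.5, 0.2) = 0.2
((R /\ P) -> P): 0.2 ≤ 0.2, so result = 1
~((R /\ P) -> P): Gödel ¬ of 1 = 0 (operand ≠ 0)
~~((R /\ P) -> P): Gödel ¬ of 0 = 1 (operand is 0)
(Q -> P): 0.7 > 0.2, so result = 0.2
(~~((R /\ P) -> P) -> (Q -> P)): 1 > 0.2, so result = 0.2
(((Q \/ P) -> ((P /\ R) /\ (P /\ (~Q -> P)))) \/ (~~((R /\ P) -> P) -> (Q -> P))) = max(0.2, 0.2) = 0.2

0.20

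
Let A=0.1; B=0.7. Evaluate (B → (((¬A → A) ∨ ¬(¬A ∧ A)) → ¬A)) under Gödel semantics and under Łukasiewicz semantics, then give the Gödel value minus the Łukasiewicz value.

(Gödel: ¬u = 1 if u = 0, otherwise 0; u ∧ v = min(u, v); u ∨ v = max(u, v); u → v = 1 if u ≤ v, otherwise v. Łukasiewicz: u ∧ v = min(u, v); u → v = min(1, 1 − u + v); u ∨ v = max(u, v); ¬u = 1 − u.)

Gödel evaluation:
  ¬A: Gödel ¬ of 0.1 = 0 (operand ≠ 0)
  (¬A → A): 0 ≤ 0.1, so result = 1
  ¬A: Gödel ¬ of 0.1 = 0 (operand ≠ 0)
  (¬A ∧ A) = min(0, 0.1) = 0
  ¬(¬A ∧ A): Gödel ¬ of 0 = 1 (operand is 0)
  ((¬A → A) ∨ ¬(¬A ∧ A)) = max(1, 1) = 1
  ¬A: Gödel ¬ of 0.1 = 0 (operand ≠ 0)
  (((¬A → A) ∨ ¬(¬A ∧ A)) → ¬A): 1 > 0, so result = 0
  (B → (((¬A → A) ∨ ¬(¬A ∧ A)) → ¬A)): 0.7 > 0, so result = 0
  Gödel value = 0
Łukasiewicz evaluation:
  ¬A: Łukasiewicz ¬ gives 1 − 0.1 = 0.9
  (¬A → A): min(1, 1 − 0.9 + 0.1) = 0.2
  ¬A: Łukasiewicz ¬ gives 1 − 0.1 = 0.9
  (¬A ∧ A) = min(0.9, 0.1) = 0.1
  ¬(¬A ∧ A): Łukasiewicz ¬ gives 1 − 0.1 = 0.9
  ((¬A → A) ∨ ¬(¬A ∧ A)) = max(0.2, 0.9) = 0.9
  ¬A: Łukasiewicz ¬ gives 1 − 0.1 = 0.9
  (((¬A → A) ∨ ¬(¬A ∧ A)) → ¬A): min(1, 1 − 0.9 + 0.9) = 1
  (B → (((¬A → A) ∨ ¬(¬A ∧ A)) → ¬A)): min(1, 1 − 0.7 + 1) = 1
  Łukasiewicz value = 1
Difference: 0 − 1 = -1.00

-1.00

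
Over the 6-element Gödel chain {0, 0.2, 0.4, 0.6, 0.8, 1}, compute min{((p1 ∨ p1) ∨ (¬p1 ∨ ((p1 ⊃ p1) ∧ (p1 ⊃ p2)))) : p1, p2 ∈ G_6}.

0.20

The minimum is attained at p1 = 0.2, p2 = 0:
  (p1 ∨ p1) = max(0.2, 0.2) = 0.2
  ¬p1: Gödel ¬ of 0.2 = 0 (operand ≠ 0)
  (p1 ⊃ p1): 0.2 ≤ 0.2, so result = 1
  (p1 ⊃ p2): 0.2 > 0, so result = 0
  ((p1 ⊃ p1) ∧ (p1 ⊃ p2)) = min(1, 0) = 0
  (¬p1 ∨ ((p1 ⊃ p1) ∧ (p1 ⊃ p2))) = max(0, 0) = 0
  ((p1 ∨ p1) ∨ (¬p1 ∨ ((p1 ⊃ p1) ∧ (p1 ⊃ p2)))) = max(0.2, 0) = 0.2
Checking all 36 assignments confirms none give a value below 0.20.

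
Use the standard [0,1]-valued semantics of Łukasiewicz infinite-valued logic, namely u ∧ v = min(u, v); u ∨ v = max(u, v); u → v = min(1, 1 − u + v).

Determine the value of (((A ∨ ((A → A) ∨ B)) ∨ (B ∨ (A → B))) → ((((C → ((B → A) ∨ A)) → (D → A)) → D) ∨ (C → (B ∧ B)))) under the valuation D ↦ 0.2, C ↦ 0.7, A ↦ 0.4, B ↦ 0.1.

(A → A): min(1, 1 − 0.4 + 0.4) = 1
((A → A) ∨ B) = max(1, 0.1) = 1
(A ∨ ((A → A) ∨ B)) = max(0.4, 1) = 1
(A → B): min(1, 1 − 0.4 + 0.1) = 0.7
(B ∨ (A → B)) = max(0.1, 0.7) = 0.7
((A ∨ ((A → A) ∨ B)) ∨ (B ∨ (A → B))) = max(1, 0.7) = 1
(B → A): min(1, 1 − 0.1 + 0.4) = 1
((B → A) ∨ A) = max(1, 0.4) = 1
(C → ((B → A) ∨ A)): min(1, 1 − 0.7 + 1) = 1
(D → A): min(1, 1 − 0.2 + 0.4) = 1
((C → ((B → A) ∨ A)) → (D → A)): min(1, 1 − 1 + 1) = 1
(((C → ((B → A) ∨ A)) → (D → A)) → D): min(1, 1 − 1 + 0.2) = 0.2
(B ∧ B) = min(0.1, 0.1) = 0.1
(C → (B ∧ B)): min(1, 1 − 0.7 + 0.1) = 0.4
((((C → ((B → A) ∨ A)) → (D → A)) → D) ∨ (C → (B ∧ B))) = max(0.2, 0.4) = 0.4
(((A ∨ ((A → A) ∨ B)) ∨ (B ∨ (A → B))) → ((((C → ((B → A) ∨ A)) → (D → A)) → D) ∨ (C → (B ∧ B)))): min(1, 1 − 1 + 0.4) = 0.4

0.40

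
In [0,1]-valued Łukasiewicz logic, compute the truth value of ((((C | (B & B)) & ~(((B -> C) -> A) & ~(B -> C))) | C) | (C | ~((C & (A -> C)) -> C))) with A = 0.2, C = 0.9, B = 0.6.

(B & B) = min(0.6, 0.6) = 0.6
(C | (B & B)) = max(0.9, 0.6) = 0.9
(B -> C): min(1, 1 − 0.6 + 0.9) = 1
((B -> C) -> A): min(1, 1 − 1 + 0.2) = 0.2
(B -> C): min(1, 1 − 0.6 + 0.9) = 1
~(B -> C): Łukasiewicz ¬ gives 1 − 1 = 0
(((B -> C) -> A) & ~(B -> C)) = min(0.2, 0) = 0
~(((B -> C) -> A) & ~(B -> C)): Łukasiewicz ¬ gives 1 − 0 = 1
((C | (B & B)) & ~(((B -> C) -> A) & ~(B -> C))) = min(0.9, 1) = 0.9
(((C | (B & B)) & ~(((B -> C) -> A) & ~(B -> C))) | C) = max(0.9, 0.9) = 0.9
(A -> C): min(1, 1 − 0.2 + 0.9) = 1
(C & (A -> C)) = min(0.9, 1) = 0.9
((C & (A -> C)) -> C): min(1, 1 − 0.9 + 0.9) = 1
~((C & (A -> C)) -> C): Łukasiewicz ¬ gives 1 − 1 = 0
(C | ~((C & (A -> C)) -> C)) = max(0.9, 0) = 0.9
((((C | (B & B)) & ~(((B -> C) -> A) & ~(B -> C))) | C) | (C | ~((C & (A -> C)) -> C))) = max(0.9, 0.9) = 0.9

0.90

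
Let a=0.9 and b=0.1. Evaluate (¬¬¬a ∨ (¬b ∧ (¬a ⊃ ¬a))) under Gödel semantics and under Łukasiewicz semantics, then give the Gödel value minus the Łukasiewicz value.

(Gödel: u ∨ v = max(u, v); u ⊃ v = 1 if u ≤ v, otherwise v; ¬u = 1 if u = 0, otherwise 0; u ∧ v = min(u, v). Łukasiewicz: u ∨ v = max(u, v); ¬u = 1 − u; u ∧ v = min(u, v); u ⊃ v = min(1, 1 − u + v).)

-0.90

Gödel evaluation:
  ¬a: Gödel ¬ of 0.9 = 0 (operand ≠ 0)
  ¬¬a: Gödel ¬ of 0 = 1 (operand is 0)
  ¬¬¬a: Gödel ¬ of 1 = 0 (operand ≠ 0)
  ¬b: Gödel ¬ of 0.1 = 0 (operand ≠ 0)
  ¬a: Gödel ¬ of 0.9 = 0 (operand ≠ 0)
  ¬a: Gödel ¬ of 0.9 = 0 (operand ≠ 0)
  (¬a ⊃ ¬a): 0 ≤ 0, so result = 1
  (¬b ∧ (¬a ⊃ ¬a)) = min(0, 1) = 0
  (¬¬¬a ∨ (¬b ∧ (¬a ⊃ ¬a))) = max(0, 0) = 0
  Gödel value = 0
Łukasiewicz evaluation:
  ¬a: Łukasiewicz ¬ gives 1 − 0.9 = 0.1
  ¬¬a: Łukasiewicz ¬ gives 1 − 0.1 = 0.9
  ¬¬¬a: Łukasiewicz ¬ gives 1 − 0.9 = 0.1
  ¬b: Łukasiewicz ¬ gives 1 − 0.1 = 0.9
  ¬a: Łukasiewicz ¬ gives 1 − 0.9 = 0.1
  ¬a: Łukasiewicz ¬ gives 1 − 0.9 = 0.1
  (¬a ⊃ ¬a): min(1, 1 − 0.1 + 0.1) = 1
  (¬b ∧ (¬a ⊃ ¬a)) = min(0.9, 1) = 0.9
  (¬¬¬a ∨ (¬b ∧ (¬a ⊃ ¬a))) = max(0.1, 0.9) = 0.9
  Łukasiewicz value = 0.9
Difference: 0 − 0.9 = -0.90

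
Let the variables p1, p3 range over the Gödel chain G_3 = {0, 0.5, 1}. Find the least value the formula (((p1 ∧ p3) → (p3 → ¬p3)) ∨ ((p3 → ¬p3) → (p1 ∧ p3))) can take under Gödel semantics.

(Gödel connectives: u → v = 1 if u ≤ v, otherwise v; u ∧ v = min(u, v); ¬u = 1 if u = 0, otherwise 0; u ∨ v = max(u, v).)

Every assignment gives 1. For instance at p1 = 0, p3 = 0:
  (p1 ∧ p3) = min(0, 0) = 0
  ¬p3: Gödel ¬ of 0 = 1 (operand is 0)
  (p3 → ¬p3): 0 ≤ 1, so result = 1
  ((p1 ∧ p3) → (p3 → ¬p3)): 0 ≤ 1, so result = 1
  ¬p3: Gödel ¬ of 0 = 1 (operand is 0)
  (p3 → ¬p3): 0 ≤ 1, so result = 1
  (p1 ∧ p3) = min(0, 0) = 0
  ((p3 → ¬p3) → (p1 ∧ p3)): 1 > 0, so result = 0
  (((p1 ∧ p3) → (p3 → ¬p3)) ∨ ((p3 → ¬p3) → (p1 ∧ p3))) = max(1, 0) = 1
All 9 assignments give value 1 — the formula is a G_3-tautology.

1.00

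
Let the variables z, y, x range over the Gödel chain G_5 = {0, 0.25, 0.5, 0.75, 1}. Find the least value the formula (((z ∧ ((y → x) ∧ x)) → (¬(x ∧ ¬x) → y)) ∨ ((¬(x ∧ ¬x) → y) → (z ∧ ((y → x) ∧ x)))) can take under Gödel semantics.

1.00

Every assignment gives 1. For instance at z = 0, y = 0, x = 0:
  (y → x): 0 ≤ 0, so result = 1
  ((y → x) ∧ x) = min(1, 0) = 0
  (z ∧ ((y → x) ∧ x)) = min(0, 0) = 0
  ¬x: Gödel ¬ of 0 = 1 (operand is 0)
  (x ∧ ¬x) = min(0, 1) = 0
  ¬(x ∧ ¬x): Gödel ¬ of 0 = 1 (operand is 0)
  (¬(x ∧ ¬x) → y): 1 > 0, so result = 0
  ((z ∧ ((y → x) ∧ x)) → (¬(x ∧ ¬x) → y)): 0 ≤ 0, so result = 1
  ¬x: Gödel ¬ of 0 = 1 (operand is 0)
  (x ∧ ¬x) = min(0, 1) = 0
  ¬(x ∧ ¬x): Gödel ¬ of 0 = 1 (operand is 0)
  (¬(x ∧ ¬x) → y): 1 > 0, so result = 0
  (y → x): 0 ≤ 0, so result = 1
  ((y → x) ∧ x) = min(1, 0) = 0
  (z ∧ ((y → x) ∧ x)) = min(0, 0) = 0
  ((¬(x ∧ ¬x) → y) → (z ∧ ((y → x) ∧ x))): 0 ≤ 0, so result = 1
  (((z ∧ ((y → x) ∧ x)) → (¬(x ∧ ¬x) → y)) ∨ ((¬(x ∧ ¬x) → y) → (z ∧ ((y → x) ∧ x)))) = max(1, 1) = 1
All 125 assignments give value 1 — the formula is a G_5-tautology.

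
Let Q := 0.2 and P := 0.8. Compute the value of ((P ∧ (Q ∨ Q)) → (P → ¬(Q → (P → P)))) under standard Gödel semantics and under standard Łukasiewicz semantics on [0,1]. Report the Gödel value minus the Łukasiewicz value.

-1.00

Gödel evaluation:
  (Q ∨ Q) = max(0.2, 0.2) = 0.2
  (P ∧ (Q ∨ Q)) = min(0.8, 0.2) = 0.2
  (P → P): 0.8 ≤ 0.8, so result = 1
  (Q → (P → P)): 0.2 ≤ 1, so result = 1
  ¬(Q → (P → P)): Gödel ¬ of 1 = 0 (operand ≠ 0)
  (P → ¬(Q → (P → P))): 0.8 > 0, so result = 0
  ((P ∧ (Q ∨ Q)) → (P → ¬(Q → (P → P)))): 0.2 > 0, so result = 0
  Gödel value = 0
Łukasiewicz evaluation:
  (Q ∨ Q) = max(0.2, 0.2) = 0.2
  (P ∧ (Q ∨ Q)) = min(0.8, 0.2) = 0.2
  (P → P): min(1, 1 − 0.8 + 0.8) = 1
  (Q → (P → P)): min(1, 1 − 0.2 + 1) = 1
  ¬(Q → (P → P)): Łukasiewicz ¬ gives 1 − 1 = 0
  (P → ¬(Q → (P → P))): min(1, 1 − 0.8 + 0) = 0.2
  ((P ∧ (Q ∨ Q)) → (P → ¬(Q → (P → P)))): min(1, 1 − 0.2 + 0.2) = 1
  Łukasiewicz value = 1
Difference: 0 − 1 = -1.00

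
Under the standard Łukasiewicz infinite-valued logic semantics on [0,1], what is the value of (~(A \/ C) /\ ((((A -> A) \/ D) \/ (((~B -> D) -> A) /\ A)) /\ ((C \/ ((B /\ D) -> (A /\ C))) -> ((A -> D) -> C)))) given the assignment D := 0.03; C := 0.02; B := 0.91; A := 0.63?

0.37

(A \/ C) = max(0.63, 0.02) = 0.63
~(A \/ C): Łukasiewicz ¬ gives 1 − 0.63 = 0.37
(A -> A): min(1, 1 − 0.63 + 0.63) = 1
((A -> A) \/ D) = max(1, 0.03) = 1
~B: Łukasiewicz ¬ gives 1 − 0.91 = 0.09
(~B -> D): min(1, 1 − 0.09 + 0.03) = 0.94
((~B -> D) -> A): min(1, 1 − 0.94 + 0.63) = 0.69
(((~B -> D) -> A) /\ A) = min(0.69, 0.63) = 0.63
(((A -> A) \/ D) \/ (((~B -> D) -> A) /\ A)) = max(1, 0.63) = 1
(B /\ D) = min(0.91, 0.03) = 0.03
(A /\ C) = min(0.63, 0.02) = 0.02
((B /\ D) -> (A /\ C)): min(1, 1 − 0.03 + 0.02) = 0.99
(C \/ ((B /\ D) -> (A /\ C))) = max(0.02, 0.99) = 0.99
(A -> D): min(1, 1 − 0.63 + 0.03) = 0.4
((A -> D) -> C): min(1, 1 − 0.4 + 0.02) = 0.62
((C \/ ((B /\ D) -> (A /\ C))) -> ((A -> D) -> C)): min(1, 1 − 0.99 + 0.62) = 0.63
((((A -> A) \/ D) \/ (((~B -> D) -> A) /\ A)) /\ ((C \/ ((B /\ D) -> (A /\ C))) -> ((A -> D) -> C))) = min(1, 0.63) = 0.63
(~(A \/ C) /\ ((((A -> A) \/ D) \/ (((~B -> D) -> A) /\ A)) /\ ((C \/ ((B /\ D) -> (A /\ C))) -> ((A -> D) -> C)))) = min(0.37, 0.63) = 0.37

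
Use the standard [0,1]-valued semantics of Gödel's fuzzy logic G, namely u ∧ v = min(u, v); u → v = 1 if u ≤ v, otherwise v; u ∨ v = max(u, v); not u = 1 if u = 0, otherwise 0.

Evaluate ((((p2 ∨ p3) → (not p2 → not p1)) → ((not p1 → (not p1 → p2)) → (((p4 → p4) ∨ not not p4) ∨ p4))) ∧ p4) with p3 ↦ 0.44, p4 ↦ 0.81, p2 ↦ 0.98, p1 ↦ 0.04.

0.81

(p2 ∨ p3) = max(0.98, 0.44) = 0.98
not p2: Gödel ¬ of 0.98 = 0 (operand ≠ 0)
not p1: Gödel ¬ of 0.04 = 0 (operand ≠ 0)
(not p2 → not p1): 0 ≤ 0, so result = 1
((p2 ∨ p3) → (not p2 → not p1)): 0.98 ≤ 1, so result = 1
not p1: Gödel ¬ of 0.04 = 0 (operand ≠ 0)
not p1: Gödel ¬ of 0.04 = 0 (operand ≠ 0)
(not p1 → p2): 0 ≤ 0.98, so result = 1
(not p1 → (not p1 → p2)): 0 ≤ 1, so result = 1
(p4 → p4): 0.81 ≤ 0.81, so result = 1
not p4: Gödel ¬ of 0.81 = 0 (operand ≠ 0)
not not p4: Gödel ¬ of 0 = 1 (operand is 0)
((p4 → p4) ∨ not not p4) = max(1, 1) = 1
(((p4 → p4) ∨ not not p4) ∨ p4) = max(1, 0.81) = 1
((not p1 → (not p1 → p2)) → (((p4 → p4) ∨ not not p4) ∨ p4)): 1 ≤ 1, so result = 1
(((p2 ∨ p3) → (not p2 → not p1)) → ((not p1 → (not p1 → p2)) → (((p4 → p4) ∨ not not p4) ∨ p4))): 1 ≤ 1, so result = 1
((((p2 ∨ p3) → (not p2 → not p1)) → ((not p1 → (not p1 → p2)) → (((p4 → p4) ∨ not not p4) ∨ p4))) ∧ p4) = min(1, 0.81) = 0.81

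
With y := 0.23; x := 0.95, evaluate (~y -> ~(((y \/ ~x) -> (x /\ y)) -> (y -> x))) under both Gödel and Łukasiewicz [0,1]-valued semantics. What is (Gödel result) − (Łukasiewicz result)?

0.77

Gödel evaluation:
  ~y: Gödel ¬ of 0.23 = 0 (operand ≠ 0)
  ~x: Gödel ¬ of 0.95 = 0 (operand ≠ 0)
  (y \/ ~x) = max(0.23, 0) = 0.23
  (x /\ y) = min(0.95, 0.23) = 0.23
  ((y \/ ~x) -> (x /\ y)): 0.23 ≤ 0.23, so result = 1
  (y -> x): 0.23 ≤ 0.95, so result = 1
  (((y \/ ~x) -> (x /\ y)) -> (y -> x)): 1 ≤ 1, so result = 1
  ~(((y \/ ~x) -> (x /\ y)) -> (y -> x)): Gödel ¬ of 1 = 0 (operand ≠ 0)
  (~y -> ~(((y \/ ~x) -> (x /\ y)) -> (y -> x))): 0 ≤ 0, so result = 1
  Gödel value = 1
Łukasiewicz evaluation:
  ~y: Łukasiewicz ¬ gives 1 − 0.23 = 0.77
  ~x: Łukasiewicz ¬ gives 1 − 0.95 = 0.05
  (y \/ ~x) = max(0.23, 0.05) = 0.23
  (x /\ y) = min(0.95, 0.23) = 0.23
  ((y \/ ~x) -> (x /\ y)): min(1, 1 − 0.23 + 0.23) = 1
  (y -> x): min(1, 1 − 0.23 + 0.95) = 1
  (((y \/ ~x) -> (x /\ y)) -> (y -> x)): min(1, 1 − 1 + 1) = 1
  ~(((y \/ ~x) -> (x /\ y)) -> (y -> x)): Łukasiewicz ¬ gives 1 − 1 = 0
  (~y -> ~(((y \/ ~x) -> (x /\ y)) -> (y -> x))): min(1, 1 − 0.77 + 0) = 0.23
  Łukasiewicz value = 0.23
Difference: 1 − 0.23 = 0.77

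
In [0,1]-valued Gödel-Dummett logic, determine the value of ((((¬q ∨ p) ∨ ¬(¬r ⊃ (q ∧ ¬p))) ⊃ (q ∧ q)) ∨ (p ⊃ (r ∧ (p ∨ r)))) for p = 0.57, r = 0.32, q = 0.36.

0.36

¬q: Gödel ¬ of 0.36 = 0 (operand ≠ 0)
(¬q ∨ p) = max(0, 0.57) = 0.57
¬r: Gödel ¬ of 0.32 = 0 (operand ≠ 0)
¬p: Gödel ¬ of 0.57 = 0 (operand ≠ 0)
(q ∧ ¬p) = min(0.36, 0) = 0
(¬r ⊃ (q ∧ ¬p)): 0 ≤ 0, so result = 1
¬(¬r ⊃ (q ∧ ¬p)): Gödel ¬ of 1 = 0 (operand ≠ 0)
((¬q ∨ p) ∨ ¬(¬r ⊃ (q ∧ ¬p))) = max(0.57, 0) = 0.57
(q ∧ q) = min(0.36, 0.36) = 0.36
(((¬q ∨ p) ∨ ¬(¬r ⊃ (q ∧ ¬p))) ⊃ (q ∧ q)): 0.57 > 0.36, so result = 0.36
(p ∨ r) = max(0.57, 0.32) = 0.57
(r ∧ (p ∨ r)) = min(0.32, 0.57) = 0.32
(p ⊃ (r ∧ (p ∨ r))): 0.57 > 0.32, so result = 0.32
((((¬q ∨ p) ∨ ¬(¬r ⊃ (q ∧ ¬p))) ⊃ (q ∧ q)) ∨ (p ⊃ (r ∧ (p ∨ r)))) = max(0.36, 0.32) = 0.36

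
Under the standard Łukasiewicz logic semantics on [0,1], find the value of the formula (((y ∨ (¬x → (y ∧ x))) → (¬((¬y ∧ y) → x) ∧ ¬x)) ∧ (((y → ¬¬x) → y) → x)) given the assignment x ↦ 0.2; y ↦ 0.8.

0.20

¬x: Łukasiewicz ¬ gives 1 − 0.2 = 0.8
(y ∧ x) = min(0.8, 0.2) = 0.2
(¬x → (y ∧ x)): min(1, 1 − 0.8 + 0.2) = 0.4
(y ∨ (¬x → (y ∧ x))) = max(0.8, 0.4) = 0.8
¬y: Łukasiewicz ¬ gives 1 − 0.8 = 0.2
(¬y ∧ y) = min(0.2, 0.8) = 0.2
((¬y ∧ y) → x): min(1, 1 − 0.2 + 0.2) = 1
¬((¬y ∧ y) → x): Łukasiewicz ¬ gives 1 − 1 = 0
¬x: Łukasiewicz ¬ gives 1 − 0.2 = 0.8
(¬((¬y ∧ y) → x) ∧ ¬x) = min(0, 0.8) = 0
((y ∨ (¬x → (y ∧ x))) → (¬((¬y ∧ y) → x) ∧ ¬x)): min(1, 1 − 0.8 + 0) = 0.2
¬x: Łukasiewicz ¬ gives 1 − 0.2 = 0.8
¬¬x: Łukasiewicz ¬ gives 1 − 0.8 = 0.2
(y → ¬¬x): min(1, 1 − 0.8 + 0.2) = 0.4
((y → ¬¬x) → y): min(1, 1 − 0.4 + 0.8) = 1
(((y → ¬¬x) → y) → x): min(1, 1 − 1 + 0.2) = 0.2
(((y ∨ (¬x → (y ∧ x))) → (¬((¬y ∧ y) → x) ∧ ¬x)) ∧ (((y → ¬¬x) → y) → x)) = min(0.2, 0.2) = 0.2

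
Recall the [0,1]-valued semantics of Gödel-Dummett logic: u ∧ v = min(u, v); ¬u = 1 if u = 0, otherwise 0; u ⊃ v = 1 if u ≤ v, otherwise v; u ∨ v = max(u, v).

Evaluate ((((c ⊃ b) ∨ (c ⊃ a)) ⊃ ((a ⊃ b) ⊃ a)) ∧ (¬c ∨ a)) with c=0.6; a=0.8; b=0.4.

(c ⊃ b): 0.6 > 0.4, so result = 0.4
(c ⊃ a): 0.6 ≤ 0.8, so result = 1
((c ⊃ b) ∨ (c ⊃ a)) = max(0.4, 1) = 1
(a ⊃ b): 0.8 > 0.4, so result = 0.4
((a ⊃ b) ⊃ a): 0.4 ≤ 0.8, so result = 1
(((c ⊃ b) ∨ (c ⊃ a)) ⊃ ((a ⊃ b) ⊃ a)): 1 ≤ 1, so result = 1
¬c: Gödel ¬ of 0.6 = 0 (operand ≠ 0)
(¬c ∨ a) = max(0, 0.8) = 0.8
((((c ⊃ b) ∨ (c ⊃ a)) ⊃ ((a ⊃ b) ⊃ a)) ∧ (¬c ∨ a)) = min(1, 0.8) = 0.8

0.80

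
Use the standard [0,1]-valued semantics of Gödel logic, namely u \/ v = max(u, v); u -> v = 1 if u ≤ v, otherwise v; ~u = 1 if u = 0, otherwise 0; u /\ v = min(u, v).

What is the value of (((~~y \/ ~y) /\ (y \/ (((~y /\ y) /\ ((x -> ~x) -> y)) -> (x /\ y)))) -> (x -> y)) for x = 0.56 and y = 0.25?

0.25

~y: Gödel ¬ of 0.25 = 0 (operand ≠ 0)
~~y: Gödel ¬ of 0 = 1 (operand is 0)
~y: Gödel ¬ of 0.25 = 0 (operand ≠ 0)
(~~y \/ ~y) = max(1, 0) = 1
~y: Gödel ¬ of 0.25 = 0 (operand ≠ 0)
(~y /\ y) = min(0, 0.25) = 0
~x: Gödel ¬ of 0.56 = 0 (operand ≠ 0)
(x -> ~x): 0.56 > 0, so result = 0
((x -> ~x) -> y): 0 ≤ 0.25, so result = 1
((~y /\ y) /\ ((x -> ~x) -> y)) = min(0, 1) = 0
(x /\ y) = min(0.56, 0.25) = 0.25
(((~y /\ y) /\ ((x -> ~x) -> y)) -> (x /\ y)): 0 ≤ 0.25, so result = 1
(y \/ (((~y /\ y) /\ ((x -> ~x) -> y)) -> (x /\ y))) = max(0.25, 1) = 1
((~~y \/ ~y) /\ (y \/ (((~y /\ y) /\ ((x -> ~x) -> y)) -> (x /\ y)))) = min(1, 1) = 1
(x -> y): 0.56 > 0.25, so result = 0.25
(((~~y \/ ~y) /\ (y \/ (((~y /\ y) /\ ((x -> ~x) -> y)) -> (x /\ y)))) -> (x -> y)): 1 > 0.25, so result = 0.25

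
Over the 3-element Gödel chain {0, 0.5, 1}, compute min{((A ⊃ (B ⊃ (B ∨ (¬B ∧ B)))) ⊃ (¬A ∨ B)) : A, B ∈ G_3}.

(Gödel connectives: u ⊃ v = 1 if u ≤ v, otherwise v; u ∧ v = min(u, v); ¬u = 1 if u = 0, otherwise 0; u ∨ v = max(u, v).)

The minimum is attained at A = 0.5, B = 0:
  ¬B: Gödel ¬ of 0 = 1 (operand is 0)
  (¬B ∧ B) = min(1, 0) = 0
  (B ∨ (¬B ∧ B)) = max(0, 0) = 0
  (B ⊃ (B ∨ (¬B ∧ B))): 0 ≤ 0, so result = 1
  (A ⊃ (B ⊃ (B ∨ (¬B ∧ B)))): 0.5 ≤ 1, so result = 1
  ¬A: Gödel ¬ of 0.5 = 0 (operand ≠ 0)
  (¬A ∨ B) = max(0, 0) = 0
  ((A ⊃ (B ⊃ (B ∨ (¬B ∧ B)))) ⊃ (¬A ∨ B)): 1 > 0, so result = 0
Checking all 9 assignments confirms none give a value below 0.00.

0.00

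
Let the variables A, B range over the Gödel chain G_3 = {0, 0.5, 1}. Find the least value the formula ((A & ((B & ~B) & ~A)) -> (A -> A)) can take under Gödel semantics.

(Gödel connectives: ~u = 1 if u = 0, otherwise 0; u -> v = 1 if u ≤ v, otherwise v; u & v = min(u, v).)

1.00

Every assignment gives 1. For instance at A = 0, B = 0:
  ~B: Gödel ¬ of 0 = 1 (operand is 0)
  (B & ~B) = min(0, 1) = 0
  ~A: Gödel ¬ of 0 = 1 (operand is 0)
  ((B & ~B) & ~A) = min(0, 1) = 0
  (A & ((B & ~B) & ~A)) = min(0, 0) = 0
  (A -> A): 0 ≤ 0, so result = 1
  ((A & ((B & ~B) & ~A)) -> (A -> A)): 0 ≤ 1, so result = 1
All 9 assignments give value 1 — the formula is a G_3-tautology.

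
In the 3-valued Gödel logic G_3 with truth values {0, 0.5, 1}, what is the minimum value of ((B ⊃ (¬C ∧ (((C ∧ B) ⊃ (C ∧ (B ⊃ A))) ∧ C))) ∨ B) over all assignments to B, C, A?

The minimum is attained at B = 0.5, C = 0, A = 0:
  ¬C: Gödel ¬ of 0 = 1 (operand is 0)
  (C ∧ B) = min(0, 0.5) = 0
  (B ⊃ A): 0.5 > 0, so result = 0
  (C ∧ (B ⊃ A)) = min(0, 0) = 0
  ((C ∧ B) ⊃ (C ∧ (B ⊃ A))): 0 ≤ 0, so result = 1
  (((C ∧ B) ⊃ (C ∧ (B ⊃ A))) ∧ C) = min(1, 0) = 0
  (¬C ∧ (((C ∧ B) ⊃ (C ∧ (B ⊃ A))) ∧ C)) = min(1, 0) = 0
  (B ⊃ (¬C ∧ (((C ∧ B) ⊃ (C ∧ (B ⊃ A))) ∧ C))): 0.5 > 0, so result = 0
  ((B ⊃ (¬C ∧ (((C ∧ B) ⊃ (C ∧ (B ⊃ A))) ∧ C))) ∨ B) = max(0, 0.5) = 0.5
Checking all 27 assignments confirms none give a value below 0.50.

0.50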